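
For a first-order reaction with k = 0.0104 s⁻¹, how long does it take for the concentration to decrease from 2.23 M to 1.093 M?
68.56 s

From ln[A] = ln[A]₀ - k·t: t = ln([A]₀/[A])/k = ln(2.23/1.093)/0.0104 = ln(2.0403)/0.0104 = 0.7131/0.0104 = 68.56 s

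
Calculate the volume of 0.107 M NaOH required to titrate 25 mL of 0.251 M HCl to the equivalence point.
V_{base} = 58.6 mL

At equivalence: moles acid = moles base.
moles HCl = 0.251 M × 0.025 L = 0.006275 mol
V_NaOH = 0.006275 mol ÷ 0.107 M = 0.05864 L = 58.6 mL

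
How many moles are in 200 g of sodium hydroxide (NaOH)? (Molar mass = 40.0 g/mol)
Moles = 200 g ÷ 40.0 g/mol = 5 mol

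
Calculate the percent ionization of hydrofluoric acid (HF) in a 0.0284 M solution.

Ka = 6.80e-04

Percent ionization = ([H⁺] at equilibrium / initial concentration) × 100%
Percent ionization = 14.3%

Let x = [H⁺]. Ka = x²/(C - x) ⇒ x² + (6.80e-04)x - (6.80e-04)(0.0284) = 0. x = 4.0677e-03. Percent = (4.0677e-03/0.0284) × 100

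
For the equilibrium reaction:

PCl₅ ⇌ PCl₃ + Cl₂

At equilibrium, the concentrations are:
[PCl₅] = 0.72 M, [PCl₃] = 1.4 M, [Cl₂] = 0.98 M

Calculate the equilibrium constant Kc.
K_c = 1.9056

Kc = ([PCl₃] × [Cl₂]) / ([PCl₅])
   = ((1.4)·(0.98)) / ((0.72))
   = 1.372 / 0.72 = 1.9056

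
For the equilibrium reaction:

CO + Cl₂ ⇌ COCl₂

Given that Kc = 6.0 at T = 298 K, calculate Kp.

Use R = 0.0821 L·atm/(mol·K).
K_p = 0.2452

Δn = (moles gaseous products) − (moles gaseous reactants) = -1
T = 298 K; RT = 0.0821 × 298 = 24.4658
Kp = Kc·(RT)^Δn = 6.0 × (24.4658)^-1 = 6.0 × 0.0408734 = 0.2452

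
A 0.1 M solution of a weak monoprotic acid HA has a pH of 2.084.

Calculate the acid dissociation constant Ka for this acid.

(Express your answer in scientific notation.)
K_a = 7.40e-04

[H⁺] = 10^(−pH) = 10^(−2.084) = 8.241e-03 M. For HA ⇌ H⁺ + A⁻, Ka = x²/(C − x) = (8.241e-03)²/(0.1 − 8.241e-03) = 7.40e-04.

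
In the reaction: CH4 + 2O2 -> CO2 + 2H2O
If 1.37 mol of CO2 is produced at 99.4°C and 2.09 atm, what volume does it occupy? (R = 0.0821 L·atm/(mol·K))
T = 99.4°C + 273.15 = 372.55 K
V = nRT/P = (1.37 × 0.0821 × 372.55) / 2.09
V = 20.05 L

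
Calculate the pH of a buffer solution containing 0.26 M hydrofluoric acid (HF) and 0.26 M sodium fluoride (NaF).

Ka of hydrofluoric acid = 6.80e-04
pH = 3.17

pKa = -log(6.80e-04) = 3.17. pH = pKa + log([A⁻]/[HA]) = 3.17 + log(0.26/0.26)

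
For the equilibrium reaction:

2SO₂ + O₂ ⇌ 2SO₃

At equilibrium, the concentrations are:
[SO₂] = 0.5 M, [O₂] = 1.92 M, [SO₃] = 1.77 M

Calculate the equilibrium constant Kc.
K_c = 6.5269

Kc = ([SO₃]^2) / ([SO₂]^2 × [O₂])
   = ((1.77)^2) / ((0.5)^2·(1.92))
   = 3.1329 / 0.48 = 6.5269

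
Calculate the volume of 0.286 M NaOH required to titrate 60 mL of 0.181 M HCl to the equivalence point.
V_{base} = 38.0 mL

At equivalence: moles acid = moles base.
moles HCl = 0.181 M × 0.06 L = 0.01086 mol
V_NaOH = 0.01086 mol ÷ 0.286 M = 0.03797 L = 38.0 mL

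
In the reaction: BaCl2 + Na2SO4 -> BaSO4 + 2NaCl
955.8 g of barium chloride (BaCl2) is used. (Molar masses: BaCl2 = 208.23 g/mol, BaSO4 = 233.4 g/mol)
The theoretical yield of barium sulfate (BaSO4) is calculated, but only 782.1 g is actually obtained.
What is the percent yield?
Moles of BaCl2 = 955.8 g ÷ 208.23 g/mol = 4.59012 mol
Mole ratio: 1 mol BaSO4 / 1 mol BaCl2
Moles of BaSO4 = 4.59012 × (1/1) = 4.59012 mol
Theoretical yield = 4.59012 mol × 233.4 g/mol = 1071.3 g
Actual yield = 782.1 g
Percent yield = (782.1 / 1071.3) × 100% = 73.0%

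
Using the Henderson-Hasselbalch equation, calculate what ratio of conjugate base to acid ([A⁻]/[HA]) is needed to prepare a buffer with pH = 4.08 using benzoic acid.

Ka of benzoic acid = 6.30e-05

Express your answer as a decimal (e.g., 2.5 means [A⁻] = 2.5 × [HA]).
[A⁻]/[HA] = 0.757

pKa = −log(6.30e-05) = 4.2007. pH = pKa + log([A⁻]/[HA]). 4.08 = 4.2007 + log(ratio). log(ratio) = 4.08 − 4.2007 = -0.1207. ratio = 10^(-0.1207) = 0.757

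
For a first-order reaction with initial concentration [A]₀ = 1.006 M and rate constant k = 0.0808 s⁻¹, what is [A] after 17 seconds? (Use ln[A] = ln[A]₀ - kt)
0.2547 M

ln[A] = ln[A]₀ - k·t = ln(1.006) - (0.0808)·(17) = 0.0060 - 1.3736 = -1.3676
[A] = e^(-1.3676) = 0.2547 M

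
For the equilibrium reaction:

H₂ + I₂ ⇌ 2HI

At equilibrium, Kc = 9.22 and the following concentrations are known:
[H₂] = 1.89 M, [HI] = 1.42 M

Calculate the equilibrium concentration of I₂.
[I₂] = 0.1157 M

Kc = ([HI]^2) / ([H₂] × [I₂]) = 9.22
[I₂]^1 = (product terms)/(Kc · other reactant terms) = 2.0164 / (9.22 · 1.89) = 0.11571
[I₂] = 0.1157 M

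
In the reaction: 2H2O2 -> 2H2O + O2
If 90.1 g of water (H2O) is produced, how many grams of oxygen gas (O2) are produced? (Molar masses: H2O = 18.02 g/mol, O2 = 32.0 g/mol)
Moles of H2O = 90.1 g ÷ 18.02 g/mol = 5 mol
Mole ratio: 1 mol O2 / 2 mol H2O
Moles of O2 = 5 × (1/2) = 2.5 mol
Mass of O2 = 2.5 mol × 32.0 g/mol = 80 g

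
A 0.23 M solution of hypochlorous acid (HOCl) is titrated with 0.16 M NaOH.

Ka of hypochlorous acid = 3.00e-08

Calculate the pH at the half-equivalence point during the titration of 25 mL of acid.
pH = pKa = 7.52

At the half-equivalence point, [HA] = [A⁻], so by Henderson–Hasselbalch pH = pKa + log(1) = pKa.
pKa = −log(3.00e-08) = 7.52.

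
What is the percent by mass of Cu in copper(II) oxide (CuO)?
Mass of Cu in formula = 63.55 × 1 = 63.55 g/mol
Molar mass = 79.55 g/mol
% Cu = (63.55/79.55) × 100% = 79.89%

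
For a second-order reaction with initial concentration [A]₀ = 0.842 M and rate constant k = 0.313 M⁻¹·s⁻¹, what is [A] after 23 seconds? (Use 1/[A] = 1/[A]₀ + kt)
0.1192 M

1/[A] = 1/[A]₀ + k·t = 1/0.842 + (0.313)·(23) = 1.1876 + 7.1990 = 8.3866
[A] = 1/8.3866 = 0.1192 M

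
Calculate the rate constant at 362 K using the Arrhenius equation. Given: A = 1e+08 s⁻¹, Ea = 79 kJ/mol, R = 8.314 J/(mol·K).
3.98e-04 s⁻¹

k = A·exp(-Ea/(R·T)) = 1e+08·exp(-79000/(8.314·362)) = 1e+08·exp(-26.2487) = 1e+08·3.9840e-12 = 3.98e-04 s⁻¹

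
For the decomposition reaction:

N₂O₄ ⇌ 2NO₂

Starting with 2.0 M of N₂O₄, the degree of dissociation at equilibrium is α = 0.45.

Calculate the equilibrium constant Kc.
K_c = 2.9455

x = α·[A]₀ = 0.45 × 2.0 = 0.9 M dissociated.
At eq: [N₂O₄] = 2.0 − 0.9 = 1.1 M; [NO₂] = 2x = 1.8 M.
Kc = [NO₂]²/[N₂O₄] = (1.8)²/1.1 = 2.945.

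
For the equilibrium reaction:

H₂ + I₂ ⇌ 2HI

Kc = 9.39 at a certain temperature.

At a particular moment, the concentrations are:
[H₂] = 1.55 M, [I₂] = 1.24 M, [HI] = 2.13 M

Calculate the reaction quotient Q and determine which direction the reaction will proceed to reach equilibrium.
Q = 2.361, Q < K, reaction proceeds forward (toward products)

Q = ([HI]^2) / ([H₂] × [I₂])
  = ((2.13)^2) / ((1.55)·(1.24)) = 4.5369/1.922 = 2.361
Since Q = 2.361 < Kc = 9.39, the reaction proceeds forward (toward products) to reach equilibrium.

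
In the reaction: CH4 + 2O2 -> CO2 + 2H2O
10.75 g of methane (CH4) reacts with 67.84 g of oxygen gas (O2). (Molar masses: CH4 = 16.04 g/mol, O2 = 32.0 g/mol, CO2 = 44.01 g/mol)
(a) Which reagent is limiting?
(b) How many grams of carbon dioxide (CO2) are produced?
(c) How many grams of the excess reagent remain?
(a) CH4, (b) 29.5 g, (c) 24.95 g

Moles of CH4 = 10.75 g ÷ 16.04 g/mol = 0.6702 mol
Moles of O2 = 67.84 g ÷ 32.0 g/mol = 2.12 mol
Moles ÷ coefficient: CH4: 0.6702/1 = 0.6702, O2: 2.12/2 = 1.06
(a) CH4 has the smaller value, so CH4 is the limiting reagent.
(b) Moles of CO2 = 0.6702 mol CH4 × (1/1) = 0.6702 mol; mass = 0.6702 mol × 44.01 g/mol = 29.5 g
(c) O2 consumed = 0.6702 × (2/1) = 1.3404 mol; remaining = 2.12 − 1.3404 = 0.779601 mol; mass = 0.779601 mol × 32.0 g/mol = 24.95 g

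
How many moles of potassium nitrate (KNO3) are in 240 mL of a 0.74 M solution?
Moles = Molarity × Volume (L)
Moles = 0.74 M × 0.24 L = 0.1776 mol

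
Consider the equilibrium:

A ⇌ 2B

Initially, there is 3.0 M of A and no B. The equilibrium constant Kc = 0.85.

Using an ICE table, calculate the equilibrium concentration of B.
[B] = 1.398 M

ICE: [A] = 3.0 − x, [B] = 2x.
Kc = (2x)²/(3.0 − x) = 0.85 ⇒ 4x² + 0.85x − 2.55 = 0.
x = (−0.85 + √(0.85² + 4·4·2.55))/(2·4) = (−0.85 + √41.522)/8 = 0.69922.
[B] = 2x = 1.398 M.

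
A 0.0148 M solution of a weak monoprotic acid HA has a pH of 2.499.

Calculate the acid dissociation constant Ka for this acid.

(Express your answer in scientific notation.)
K_a = 8.64e-04

[H⁺] = 10^(−pH) = 10^(−2.499) = 3.170e-03 M. For HA ⇌ H⁺ + A⁻, Ka = x²/(C − x) = (3.170e-03)²/(0.0148 − 3.170e-03) = 8.64e-04.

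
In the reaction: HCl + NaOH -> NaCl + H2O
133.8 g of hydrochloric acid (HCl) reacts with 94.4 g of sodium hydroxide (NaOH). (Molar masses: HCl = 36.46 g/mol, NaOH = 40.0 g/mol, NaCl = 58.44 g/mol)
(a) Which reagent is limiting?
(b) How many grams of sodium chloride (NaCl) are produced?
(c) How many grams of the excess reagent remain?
(a) NaOH, (b) 137.9 g, (c) 47.75 g

Moles of HCl = 133.8 g ÷ 36.46 g/mol = 3.66978 mol
Moles of NaOH = 94.4 g ÷ 40.0 g/mol = 2.36 mol
Moles ÷ coefficient: HCl: 3.66978/1 = 3.67, NaOH: 2.36/1 = 2.36
(a) NaOH has the smaller value, so NaOH is the limiting reagent.
(b) Moles of NaCl = 2.36 mol NaOH × (1/1) = 2.36 mol; mass = 2.36 mol × 58.44 g/mol = 137.9 g
(c) HCl consumed = 2.36 × (1/1) = 2.36 mol; remaining = 3.66978 − 2.36 = 1.30978 mol; mass = 1.30978 mol × 36.46 g/mol = 47.75 g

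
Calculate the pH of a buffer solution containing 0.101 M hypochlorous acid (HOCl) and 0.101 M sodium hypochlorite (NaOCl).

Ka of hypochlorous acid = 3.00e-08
pH = 7.52

pKa = -log(3.00e-08) = 7.52. pH = pKa + log([A⁻]/[HA]) = 7.52 + log(0.101/0.101)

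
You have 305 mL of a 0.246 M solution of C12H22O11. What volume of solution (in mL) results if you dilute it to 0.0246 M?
Using M₁V₁ = M₂V₂:
0.246 × 305 = 0.0246 × V₂
V₂ = (0.246 × 305) / 0.0246 = 3050 mL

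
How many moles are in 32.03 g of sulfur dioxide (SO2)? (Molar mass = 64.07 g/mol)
Moles = 32.03 g ÷ 64.07 g/mol = 0.4999 mol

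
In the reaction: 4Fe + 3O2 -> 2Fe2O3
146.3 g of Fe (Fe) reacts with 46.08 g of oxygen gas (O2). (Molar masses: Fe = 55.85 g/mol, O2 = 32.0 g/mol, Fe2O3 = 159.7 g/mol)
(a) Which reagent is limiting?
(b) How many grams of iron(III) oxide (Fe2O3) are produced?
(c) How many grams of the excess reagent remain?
(a) O2, (b) 153.3 g, (c) 39.07 g

Moles of Fe = 146.3 g ÷ 55.85 g/mol = 2.61952 mol
Moles of O2 = 46.08 g ÷ 32.0 g/mol = 1.44 mol
Moles ÷ coefficient: Fe: 2.61952/4 = 0.6549, O2: 1.44/3 = 0.48
(a) O2 has the smaller value, so O2 is the limiting reagent.
(b) Moles of Fe2O3 = 1.44 mol O2 × (2/3) = 0.96 mol; mass = 0.96 mol × 159.7 g/mol = 153.3 g
(c) Fe consumed = 1.44 × (4/3) = 1.92 mol; remaining = 2.61952 − 1.92 = 0.699517 mol; mass = 0.699517 mol × 55.85 g/mol = 39.07 g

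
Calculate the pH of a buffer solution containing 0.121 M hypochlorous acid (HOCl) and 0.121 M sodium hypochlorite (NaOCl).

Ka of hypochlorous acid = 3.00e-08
pH = 7.52

pKa = -log(3.00e-08) = 7.52. pH = pKa + log([A⁻]/[HA]) = 7.52 + log(0.121/0.121)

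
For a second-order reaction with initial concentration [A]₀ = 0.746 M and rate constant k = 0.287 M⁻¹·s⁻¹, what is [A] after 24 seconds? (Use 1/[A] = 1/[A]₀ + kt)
0.1215 M

1/[A] = 1/[A]₀ + k·t = 1/0.746 + (0.287)·(24) = 1.3405 + 6.8880 = 8.2285
[A] = 1/8.2285 = 0.1215 M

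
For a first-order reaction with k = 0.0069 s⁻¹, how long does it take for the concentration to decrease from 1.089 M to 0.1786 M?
262.01 s

From ln[A] = ln[A]₀ - k·t: t = ln([A]₀/[A])/k = ln(1.089/0.1786)/0.0069 = ln(6.0974)/0.0069 = 1.8079/0.0069 = 262.01 s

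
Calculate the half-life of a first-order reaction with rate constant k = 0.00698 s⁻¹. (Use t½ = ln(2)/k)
99.30 s

t½ = ln(2)/k = 0.6931/0.00698 = 99.30 s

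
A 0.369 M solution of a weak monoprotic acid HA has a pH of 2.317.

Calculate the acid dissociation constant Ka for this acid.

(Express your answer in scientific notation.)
K_a = 6.38e-05

[H⁺] = 10^(−pH) = 10^(−2.317) = 4.819e-03 M. For HA ⇌ H⁺ + A⁻, Ka = x²/(C − x) = (4.819e-03)²/(0.369 − 4.819e-03) = 6.38e-05.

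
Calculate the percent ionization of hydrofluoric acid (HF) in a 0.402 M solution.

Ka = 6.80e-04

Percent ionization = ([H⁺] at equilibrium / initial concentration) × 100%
Percent ionization = 4.03%

Let x = [H⁺]. Ka = x²/(C - x) ⇒ x² + (6.80e-04)x - (6.80e-04)(0.402) = 0. x = 1.6197e-02. Percent = (1.6197e-02/0.402) × 100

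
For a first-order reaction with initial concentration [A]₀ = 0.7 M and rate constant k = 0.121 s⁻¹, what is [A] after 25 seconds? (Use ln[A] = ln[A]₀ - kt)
0.0340 M

ln[A] = ln[A]₀ - k·t = ln(0.7) - (0.121)·(25) = -0.3567 - 3.0250 = -3.3817
[A] = e^(-3.3817) = 0.0340 M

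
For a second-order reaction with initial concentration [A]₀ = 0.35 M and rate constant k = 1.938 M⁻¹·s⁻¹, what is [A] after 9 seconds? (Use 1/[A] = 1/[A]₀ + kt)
0.0493 M

1/[A] = 1/[A]₀ + k·t = 1/0.35 + (1.938)·(9) = 2.8571 + 17.4420 = 20.2991
[A] = 1/20.2991 = 0.0493 M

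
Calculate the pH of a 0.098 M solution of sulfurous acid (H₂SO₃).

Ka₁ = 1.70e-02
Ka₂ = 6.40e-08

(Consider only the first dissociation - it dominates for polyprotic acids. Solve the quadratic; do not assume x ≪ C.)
pH = 1.48

x² + Ka₁·x − Ka₁·C = 0 with Ka₁ = 1.70e-02, C = 0.098.
x = (−Ka₁ + √(Ka₁² + 4·Ka₁·C))/2 = 3.3192e-02 M, so pH = 1.48.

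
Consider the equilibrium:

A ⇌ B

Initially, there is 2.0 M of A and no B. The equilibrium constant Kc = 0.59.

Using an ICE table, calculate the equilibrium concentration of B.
[B] = 0.742 M

ICE: [A] = 2.0 − x, [B] = x.
Kc = x/(2.0 − x) = 0.59 ⇒ x = 0.59·2.0/(1 + 0.59) = 1.18/1.59 = 0.7421.
[B] = x = 0.742 M.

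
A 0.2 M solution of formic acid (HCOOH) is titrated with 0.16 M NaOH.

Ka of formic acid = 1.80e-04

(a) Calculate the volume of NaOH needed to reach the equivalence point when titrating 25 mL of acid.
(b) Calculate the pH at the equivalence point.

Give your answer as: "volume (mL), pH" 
V = 31.2 mL, pH = 8.35

(a) At equivalence: moles acid = moles base.
moles acid = 0.2 × 0.025 = 0.005 mol; V_NaOH = 0.005/0.16 = 0.03125 L = 31.2 mL.
(b) At equivalence, all acid → conjugate base A⁻ at [A⁻] = 0.005/0.05625 = 0.08889 M.
Kb = Kw/Ka = 1.0e-14/1.80e-04 = 5.556e-11; [OH⁻] = √(Kb·[A⁻]) = 2.222e-06; pOH = 5.65; pH = 14 − pOH = 8.35.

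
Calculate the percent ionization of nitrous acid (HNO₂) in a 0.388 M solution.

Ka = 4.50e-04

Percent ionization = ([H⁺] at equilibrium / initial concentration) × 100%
Percent ionization = 3.35%

Let x = [H⁺]. Ka = x²/(C - x) ⇒ x² + (4.50e-04)x - (4.50e-04)(0.388) = 0. x = 1.2991e-02. Percent = (1.2991e-02/0.388) × 100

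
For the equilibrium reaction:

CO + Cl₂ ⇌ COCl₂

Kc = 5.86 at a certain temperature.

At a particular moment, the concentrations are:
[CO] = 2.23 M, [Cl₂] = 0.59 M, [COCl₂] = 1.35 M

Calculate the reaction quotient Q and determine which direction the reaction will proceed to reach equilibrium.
Q = 1.026, Q < K, reaction proceeds forward (toward products)

Q = ([COCl₂]) / ([CO] × [Cl₂])
  = ((1.35)) / ((2.23)·(0.59)) = 1.35/1.3157 = 1.026
Since Q = 1.026 < Kc = 5.86, the reaction proceeds forward (toward products) to reach equilibrium.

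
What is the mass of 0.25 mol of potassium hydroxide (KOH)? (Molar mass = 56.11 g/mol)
Mass = 0.25 mol × 56.11 g/mol = 14.03 g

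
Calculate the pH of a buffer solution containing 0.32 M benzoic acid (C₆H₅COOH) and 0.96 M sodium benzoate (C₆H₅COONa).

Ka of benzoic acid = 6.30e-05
pH = 4.68

pKa = -log(6.30e-05) = 4.20. pH = pKa + log([A⁻]/[HA]) = 4.20 + log(0.96/0.32)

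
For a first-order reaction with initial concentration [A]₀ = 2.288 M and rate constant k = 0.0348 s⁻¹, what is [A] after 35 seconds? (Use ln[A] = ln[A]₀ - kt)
0.6768 M

ln[A] = ln[A]₀ - k·t = ln(2.288) - (0.0348)·(35) = 0.8277 - 1.2180 = -0.3903
[A] = e^(-0.3903) = 0.6768 M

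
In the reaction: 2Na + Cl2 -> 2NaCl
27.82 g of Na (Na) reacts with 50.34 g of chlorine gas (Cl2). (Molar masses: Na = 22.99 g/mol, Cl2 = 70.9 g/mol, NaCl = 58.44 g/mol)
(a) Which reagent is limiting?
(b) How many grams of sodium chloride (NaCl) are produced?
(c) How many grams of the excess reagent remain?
(a) Na, (b) 70.72 g, (c) 7.442 g

Moles of Na = 27.82 g ÷ 22.99 g/mol = 1.21009 mol
Moles of Cl2 = 50.34 g ÷ 70.9 g/mol = 0.710014 mol
Moles ÷ coefficient: Na: 1.21009/2 = 0.605, Cl2: 0.710014/1 = 0.71
(a) Na has the smaller value, so Na is the limiting reagent.
(b) Moles of NaCl = 1.21009 mol Na × (2/2) = 1.21009 mol; mass = 1.21009 mol × 58.44 g/mol = 70.72 g
(c) Cl2 consumed = 1.21009 × (1/2) = 0.605046 mol; remaining = 0.710014 − 0.605046 = 0.104968 mol; mass = 0.104968 mol × 70.9 g/mol = 7.442 g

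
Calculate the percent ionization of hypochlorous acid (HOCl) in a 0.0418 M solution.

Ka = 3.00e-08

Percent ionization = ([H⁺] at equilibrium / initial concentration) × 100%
Percent ionization = 0.0847%

Let x = [H⁺]. Ka = x²/(C - x) ⇒ x² + (3.00e-08)x - (3.00e-08)(0.0418) = 0. x = 3.5397e-05. Percent = (3.5397e-05/0.0418) × 100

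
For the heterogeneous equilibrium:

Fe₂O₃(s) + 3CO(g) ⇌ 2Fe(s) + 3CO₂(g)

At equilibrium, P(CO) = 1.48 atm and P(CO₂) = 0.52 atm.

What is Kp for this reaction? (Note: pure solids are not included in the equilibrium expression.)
K_p = 0.043

Solids (Fe₂O₃, Fe) are excluded.
Kp = P(CO₂)³/P(CO)³ = (0.52)³/(1.48)³ = 0.1406/3.242 = 0.043.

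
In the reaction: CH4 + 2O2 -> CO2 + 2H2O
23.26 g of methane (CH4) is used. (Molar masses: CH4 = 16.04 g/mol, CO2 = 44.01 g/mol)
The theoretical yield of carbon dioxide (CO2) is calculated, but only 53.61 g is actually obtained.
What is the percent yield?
Moles of CH4 = 23.26 g ÷ 16.04 g/mol = 1.45012 mol
Mole ratio: 1 mol CO2 / 1 mol CH4
Moles of CO2 = 1.45012 × (1/1) = 1.45012 mol
Theoretical yield = 1.45012 mol × 44.01 g/mol = 63.82 g
Actual yield = 53.61 g
Percent yield = (53.61 / 63.82) × 100% = 84.0%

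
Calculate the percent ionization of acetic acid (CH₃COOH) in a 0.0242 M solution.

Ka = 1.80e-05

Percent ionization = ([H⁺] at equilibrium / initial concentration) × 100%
Percent ionization = 2.69%

Let x = [H⁺]. Ka = x²/(C - x) ⇒ x² + (1.80e-05)x - (1.80e-05)(0.0242) = 0. x = 6.5106e-04. Percent = (6.5106e-04/0.0242) × 100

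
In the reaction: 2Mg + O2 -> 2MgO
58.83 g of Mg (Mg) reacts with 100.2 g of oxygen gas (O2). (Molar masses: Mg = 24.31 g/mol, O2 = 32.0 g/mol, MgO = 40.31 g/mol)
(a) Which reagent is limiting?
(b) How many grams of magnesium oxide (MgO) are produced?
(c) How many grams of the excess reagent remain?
(a) Mg, (b) 97.55 g, (c) 61.48 g

Moles of Mg = 58.83 g ÷ 24.31 g/mol = 2.41999 mol
Moles of O2 = 100.2 g ÷ 32.0 g/mol = 3.13125 mol
Moles ÷ coefficient: Mg: 2.41999/2 = 1.21, O2: 3.13125/1 = 3.131
(a) Mg has the smaller value, so Mg is the limiting reagent.
(b) Moles of MgO = 2.41999 mol Mg × (2/2) = 2.41999 mol; mass = 2.41999 mol × 40.31 g/mol = 97.55 g
(c) O2 consumed = 2.41999 × (1/2) = 1.21 mol; remaining = 3.13125 − 1.21 = 1.92125 mol; mass = 1.92125 mol × 32.0 g/mol = 61.48 g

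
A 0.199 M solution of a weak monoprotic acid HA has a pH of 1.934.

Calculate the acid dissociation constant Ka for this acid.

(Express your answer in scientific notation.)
K_a = 7.23e-04

[H⁺] = 10^(−pH) = 10^(−1.934) = 1.164e-02 M. For HA ⇌ H⁺ + A⁻, Ka = x²/(C − x) = (1.164e-02)²/(0.199 − 1.164e-02) = 7.23e-04.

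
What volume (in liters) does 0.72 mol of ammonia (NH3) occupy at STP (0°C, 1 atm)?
At STP, 1 mol of gas occupies 22.4 L
Volume = 0.72 mol × 22.4 L/mol = 16.13 L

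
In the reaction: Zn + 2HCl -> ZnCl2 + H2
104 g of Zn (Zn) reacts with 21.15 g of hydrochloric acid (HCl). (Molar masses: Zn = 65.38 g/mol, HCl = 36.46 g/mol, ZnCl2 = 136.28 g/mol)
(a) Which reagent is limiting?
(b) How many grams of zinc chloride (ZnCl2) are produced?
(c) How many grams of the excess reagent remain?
(a) HCl, (b) 39.53 g, (c) 85.04 g

Moles of Zn = 104 g ÷ 65.38 g/mol = 1.5907 mol
Moles of HCl = 21.15 g ÷ 36.46 g/mol = 0.580088 mol
Moles ÷ coefficient: Zn: 1.5907/1 = 1.591, HCl: 0.580088/2 = 0.29
(a) HCl has the smaller value, so HCl is the limiting reagent.
(b) Moles of ZnCl2 = 0.580088 mol HCl × (1/2) = 0.290044 mol; mass = 0.290044 mol × 136.28 g/mol = 39.53 g
(c) Zn consumed = 0.580088 × (1/2) = 0.290044 mol; remaining = 1.5907 − 0.290044 = 1.30066 mol; mass = 1.30066 mol × 65.38 g/mol = 85.04 g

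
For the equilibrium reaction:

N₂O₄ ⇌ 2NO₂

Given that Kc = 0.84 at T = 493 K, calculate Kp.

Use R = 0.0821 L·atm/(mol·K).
K_p = 33.9993

Δn = (moles gaseous products) − (moles gaseous reactants) = 1
T = 493 K; RT = 0.0821 × 493 = 40.4753
Kp = Kc·(RT)^Δn = 0.84 × (40.4753)^1 = 0.84 × 40.4753 = 33.9993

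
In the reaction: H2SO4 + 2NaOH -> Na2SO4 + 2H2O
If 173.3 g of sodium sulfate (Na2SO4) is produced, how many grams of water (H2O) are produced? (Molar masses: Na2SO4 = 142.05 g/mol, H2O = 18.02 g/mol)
Moles of Na2SO4 = 173.3 g ÷ 142.05 g/mol = 1.21999 mol
Mole ratio: 2 mol H2O / 1 mol Na2SO4
Moles of H2O = 1.21999 × (2/1) = 2.43999 mol
Mass of H2O = 2.43999 mol × 18.02 g/mol = 43.97 g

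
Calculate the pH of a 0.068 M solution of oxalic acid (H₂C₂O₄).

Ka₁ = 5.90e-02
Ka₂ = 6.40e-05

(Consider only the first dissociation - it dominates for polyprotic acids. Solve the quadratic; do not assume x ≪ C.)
pH = 1.39

x² + Ka₁·x − Ka₁·C = 0 with Ka₁ = 5.90e-02, C = 0.068.
x = (−Ka₁ + √(Ka₁² + 4·Ka₁·C))/2 = 4.0373e-02 M, so pH = 1.39.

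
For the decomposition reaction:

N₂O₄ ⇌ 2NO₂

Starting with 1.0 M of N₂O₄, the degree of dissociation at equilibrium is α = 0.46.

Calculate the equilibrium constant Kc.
K_c = 1.5674

x = α·[A]₀ = 0.46 × 1.0 = 0.46 M dissociated.
At eq: [N₂O₄] = 1.0 − 0.46 = 0.54 M; [NO₂] = 2x = 0.92 M.
Kc = [NO₂]²/[N₂O₄] = (0.92)²/0.54 = 1.567.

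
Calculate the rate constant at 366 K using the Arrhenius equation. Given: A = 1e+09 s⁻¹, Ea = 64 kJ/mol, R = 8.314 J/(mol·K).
7.34e-01 s⁻¹

k = A·exp(-Ea/(R·T)) = 1e+09·exp(-64000/(8.314·366)) = 1e+09·exp(-21.0324) = 1e+09·7.3408e-10 = 7.34e-01 s⁻¹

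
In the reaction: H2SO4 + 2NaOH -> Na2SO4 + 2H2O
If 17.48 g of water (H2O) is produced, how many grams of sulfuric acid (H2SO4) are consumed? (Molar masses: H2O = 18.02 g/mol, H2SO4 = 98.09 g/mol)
Moles of H2O = 17.48 g ÷ 18.02 g/mol = 0.970033 mol
Mole ratio: 1 mol H2SO4 / 2 mol H2O
Moles of H2SO4 = 0.970033 × (1/2) = 0.485017 mol
Mass of H2SO4 = 0.485017 mol × 98.09 g/mol = 47.58 g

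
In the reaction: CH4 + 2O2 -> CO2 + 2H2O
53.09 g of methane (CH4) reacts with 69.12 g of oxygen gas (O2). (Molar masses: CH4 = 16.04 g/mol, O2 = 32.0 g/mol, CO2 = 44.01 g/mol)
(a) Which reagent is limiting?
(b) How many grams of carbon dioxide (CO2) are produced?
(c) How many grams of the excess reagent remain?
(a) O2, (b) 47.53 g, (c) 35.77 g

Moles of CH4 = 53.09 g ÷ 16.04 g/mol = 3.30985 mol
Moles of O2 = 69.12 g ÷ 32.0 g/mol = 2.16 mol
Moles ÷ coefficient: CH4: 3.30985/1 = 3.31, O2: 2.16/2 = 1.08
(a) O2 has the smaller value, so O2 is the limiting reagent.
(b) Moles of CO2 = 2.16 mol O2 × (1/2) = 1.08 mol; mass = 1.08 mol × 44.01 g/mol = 47.53 g
(c) CH4 consumed = 2.16 × (1/2) = 1.08 mol; remaining = 3.30985 − 1.08 = 2.22985 mol; mass = 2.22985 mol × 16.04 g/mol = 35.77 g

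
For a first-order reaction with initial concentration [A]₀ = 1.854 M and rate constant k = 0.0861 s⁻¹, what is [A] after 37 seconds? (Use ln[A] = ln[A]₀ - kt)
0.0767 M

ln[A] = ln[A]₀ - k·t = ln(1.854) - (0.0861)·(37) = 0.6173 - 3.1857 = -2.5684
[A] = e^(-2.5684) = 0.0767 M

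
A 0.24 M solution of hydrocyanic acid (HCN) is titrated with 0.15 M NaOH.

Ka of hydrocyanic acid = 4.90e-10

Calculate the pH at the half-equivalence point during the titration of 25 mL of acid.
pH = pKa = 9.31

At the half-equivalence point, [HA] = [A⁻], so by Henderson–Hasselbalch pH = pKa + log(1) = pKa.
pKa = −log(4.90e-10) = 9.31.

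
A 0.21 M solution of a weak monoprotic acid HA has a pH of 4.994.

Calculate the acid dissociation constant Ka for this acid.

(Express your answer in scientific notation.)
K_a = 4.90e-10

[H⁺] = 10^(−pH) = 10^(−4.994) = 1.014e-05 M. For HA ⇌ H⁺ + A⁻, Ka = x²/(C − x) = (1.014e-05)²/(0.21 − 1.014e-05) = 4.90e-10.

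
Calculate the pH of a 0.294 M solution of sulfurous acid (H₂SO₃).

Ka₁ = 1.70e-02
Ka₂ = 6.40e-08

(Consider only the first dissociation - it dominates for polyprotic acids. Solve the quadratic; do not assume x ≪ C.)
pH = 1.20

x² + Ka₁·x − Ka₁·C = 0 with Ka₁ = 1.70e-02, C = 0.294.
x = (−Ka₁ + √(Ka₁² + 4·Ka₁·C))/2 = 6.2706e-02 M, so pH = 1.20.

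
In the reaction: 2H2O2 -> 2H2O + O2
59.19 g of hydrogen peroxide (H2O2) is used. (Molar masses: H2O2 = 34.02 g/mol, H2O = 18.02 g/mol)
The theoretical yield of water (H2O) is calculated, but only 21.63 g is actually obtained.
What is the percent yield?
Moles of H2O2 = 59.19 g ÷ 34.02 g/mol = 1.73986 mol
Mole ratio: 2 mol H2O / 2 mol H2O2
Moles of H2O = 1.73986 × (2/2) = 1.73986 mol
Theoretical yield = 1.73986 mol × 18.02 g/mol = 31.352 g
Actual yield = 21.63 g
Percent yield = (21.63 / 31.352) × 100% = 69.0%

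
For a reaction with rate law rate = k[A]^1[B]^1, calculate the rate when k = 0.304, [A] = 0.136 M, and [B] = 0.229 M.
0.009468 M/s

rate = k·[A]^1·[B]^1 = 0.304·(0.136)^1·(0.229)^1 = 0.304·0.136·0.229 = 0.009468 M/s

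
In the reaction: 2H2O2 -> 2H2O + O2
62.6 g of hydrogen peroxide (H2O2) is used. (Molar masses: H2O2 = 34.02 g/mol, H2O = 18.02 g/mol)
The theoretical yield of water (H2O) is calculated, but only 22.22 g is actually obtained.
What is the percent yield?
Moles of H2O2 = 62.6 g ÷ 34.02 g/mol = 1.84009 mol
Mole ratio: 2 mol H2O / 2 mol H2O2
Moles of H2O = 1.84009 × (2/2) = 1.84009 mol
Theoretical yield = 1.84009 mol × 18.02 g/mol = 33.158 g
Actual yield = 22.22 g
Percent yield = (22.22 / 33.158) × 100% = 67.0%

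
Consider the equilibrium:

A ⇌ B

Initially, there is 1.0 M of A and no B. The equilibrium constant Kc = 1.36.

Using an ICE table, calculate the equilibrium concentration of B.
[B] = 0.576 M

ICE: [A] = 1.0 − x, [B] = x.
Kc = x/(1.0 − x) = 1.36 ⇒ x = 1.36·1.0/(1 + 1.36) = 1.36/2.36 = 0.5763.
[B] = x = 0.576 M.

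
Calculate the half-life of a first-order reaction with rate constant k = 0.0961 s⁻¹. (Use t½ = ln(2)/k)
7.21 s

t½ = ln(2)/k = 0.6931/0.0961 = 7.21 s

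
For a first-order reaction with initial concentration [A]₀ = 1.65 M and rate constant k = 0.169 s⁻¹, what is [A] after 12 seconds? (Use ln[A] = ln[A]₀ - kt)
0.2171 M

ln[A] = ln[A]₀ - k·t = ln(1.65) - (0.169)·(12) = 0.5008 - 2.0280 = -1.5272
[A] = e^(-1.5272) = 0.2171 M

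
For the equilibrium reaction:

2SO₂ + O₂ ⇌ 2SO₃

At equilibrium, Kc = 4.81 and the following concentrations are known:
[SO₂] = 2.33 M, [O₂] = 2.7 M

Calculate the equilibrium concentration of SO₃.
[SO₃] = 8.3967 M

Kc = ([SO₃]^2) / ([SO₂]^2 × [O₂]) = 4.81
[SO₃]^2 = Kc · (reactant terms)/(other product terms) = 4.81 · 14.658 / 1 = 70.505
[SO₃] = (70.505)^(1/2) = 8.3967 M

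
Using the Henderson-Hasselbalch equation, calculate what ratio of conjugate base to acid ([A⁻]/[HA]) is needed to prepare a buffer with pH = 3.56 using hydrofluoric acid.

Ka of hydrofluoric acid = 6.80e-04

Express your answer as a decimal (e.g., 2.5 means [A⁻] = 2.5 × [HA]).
[A⁻]/[HA] = 2.469

pKa = −log(6.80e-04) = 3.1675. pH = pKa + log([A⁻]/[HA]). 3.56 = 3.1675 + log(ratio). log(ratio) = 3.56 − 3.1675 = 0.3925. ratio = 10^(0.3925) = 2.469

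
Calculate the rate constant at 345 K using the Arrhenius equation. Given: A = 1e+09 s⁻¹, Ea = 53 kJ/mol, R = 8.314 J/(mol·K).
9.45e+00 s⁻¹

k = A·exp(-Ea/(R·T)) = 1e+09·exp(-53000/(8.314·345)) = 1e+09·exp(-18.4777) = 1e+09·9.4462e-09 = 9.45e+00 s⁻¹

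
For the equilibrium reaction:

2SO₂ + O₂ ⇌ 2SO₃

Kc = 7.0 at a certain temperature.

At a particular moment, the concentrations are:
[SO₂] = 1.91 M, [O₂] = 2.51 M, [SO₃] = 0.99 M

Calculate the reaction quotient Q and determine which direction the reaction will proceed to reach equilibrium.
Q = 0.107, Q < K, reaction proceeds forward (toward products)

Q = ([SO₃]^2) / ([SO₂]^2 × [O₂])
  = ((0.99)^2) / ((1.91)^2·(2.51)) = 0.9801/9.1567 = 0.107
Since Q = 0.107 < Kc = 7.0, the reaction proceeds forward (toward products) to reach equilibrium.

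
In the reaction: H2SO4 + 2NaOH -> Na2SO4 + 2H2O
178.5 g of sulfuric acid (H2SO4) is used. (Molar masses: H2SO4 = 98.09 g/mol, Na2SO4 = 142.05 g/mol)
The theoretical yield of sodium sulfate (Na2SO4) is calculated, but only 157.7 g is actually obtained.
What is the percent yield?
Moles of H2SO4 = 178.5 g ÷ 98.09 g/mol = 1.81976 mol
Mole ratio: 1 mol Na2SO4 / 1 mol H2SO4
Moles of Na2SO4 = 1.81976 × (1/1) = 1.81976 mol
Theoretical yield = 1.81976 mol × 142.05 g/mol = 258.5 g
Actual yield = 157.7 g
Percent yield = (157.7 / 258.5) × 100% = 61.0%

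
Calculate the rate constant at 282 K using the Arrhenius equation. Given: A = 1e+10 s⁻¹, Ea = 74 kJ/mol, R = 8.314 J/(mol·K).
1.96e-04 s⁻¹

k = A·exp(-Ea/(R·T)) = 1e+10·exp(-74000/(8.314·282)) = 1e+10·exp(-31.5626) = 1e+10·1.9613e-14 = 1.96e-04 s⁻¹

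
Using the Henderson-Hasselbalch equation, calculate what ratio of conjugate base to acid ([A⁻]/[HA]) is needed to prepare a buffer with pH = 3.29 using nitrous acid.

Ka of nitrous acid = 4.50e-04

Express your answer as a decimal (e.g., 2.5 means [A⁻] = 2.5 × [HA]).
[A⁻]/[HA] = 0.877

pKa = −log(4.50e-04) = 3.3468. pH = pKa + log([A⁻]/[HA]). 3.29 = 3.3468 + log(ratio). log(ratio) = 3.29 − 3.3468 = -0.0568. ratio = 10^(-0.0568) = 0.877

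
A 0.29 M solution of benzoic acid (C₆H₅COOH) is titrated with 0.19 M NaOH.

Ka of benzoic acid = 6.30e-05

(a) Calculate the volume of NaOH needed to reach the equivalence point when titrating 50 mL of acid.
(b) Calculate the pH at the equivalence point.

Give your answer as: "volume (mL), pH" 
V = 76.3 mL, pH = 8.63

(a) At equivalence: moles acid = moles base.
moles acid = 0.29 × 0.05 = 0.0145 mol; V_NaOH = 0.0145/0.19 = 0.07632 L = 76.3 mL.
(b) At equivalence, all acid → conjugate base A⁻ at [A⁻] = 0.0145/0.1263 = 0.1148 M.
Kb = Kw/Ka = 1.0e-14/6.30e-05 = 1.587e-10; [OH⁻] = √(Kb·[A⁻]) = 4.269e-06; pOH = 5.37; pH = 14 − pOH = 8.63.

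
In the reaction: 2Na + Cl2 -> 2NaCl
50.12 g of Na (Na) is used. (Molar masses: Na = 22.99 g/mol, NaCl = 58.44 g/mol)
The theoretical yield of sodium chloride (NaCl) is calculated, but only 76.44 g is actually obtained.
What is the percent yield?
Moles of Na = 50.12 g ÷ 22.99 g/mol = 2.18008 mol
Mole ratio: 2 mol NaCl / 2 mol Na
Moles of NaCl = 2.18008 × (2/2) = 2.18008 mol
Theoretical yield = 2.18008 mol × 58.44 g/mol = 127.4 g
Actual yield = 76.44 g
Percent yield = (76.44 / 127.4) × 100% = 60.0%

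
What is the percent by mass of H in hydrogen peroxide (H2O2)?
Mass of H in formula = 1.008 × 2 = 2.016 g/mol
Molar mass = 34.02 g/mol
% H = (2.016/34.02) × 100% = 5.93%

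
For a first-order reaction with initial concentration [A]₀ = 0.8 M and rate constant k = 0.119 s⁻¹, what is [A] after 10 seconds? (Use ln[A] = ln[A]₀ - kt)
0.2434 M

ln[A] = ln[A]₀ - k·t = ln(0.8) - (0.119)·(10) = -0.2231 - 1.1900 = -1.4131
[A] = e^(-1.4131) = 0.2434 M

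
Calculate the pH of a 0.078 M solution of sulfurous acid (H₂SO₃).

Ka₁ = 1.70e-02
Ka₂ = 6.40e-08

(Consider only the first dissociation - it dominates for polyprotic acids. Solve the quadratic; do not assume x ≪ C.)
pH = 1.54

x² + Ka₁·x − Ka₁·C = 0 with Ka₁ = 1.70e-02, C = 0.078.
x = (−Ka₁ + √(Ka₁² + 4·Ka₁·C))/2 = 2.8893e-02 M, so pH = 1.54.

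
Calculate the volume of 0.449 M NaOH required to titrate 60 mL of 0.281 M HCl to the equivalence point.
V_{base} = 37.6 mL

At equivalence: moles acid = moles base.
moles HCl = 0.281 M × 0.06 L = 0.01686 mol
V_NaOH = 0.01686 mol ÷ 0.449 M = 0.03755 L = 37.6 mL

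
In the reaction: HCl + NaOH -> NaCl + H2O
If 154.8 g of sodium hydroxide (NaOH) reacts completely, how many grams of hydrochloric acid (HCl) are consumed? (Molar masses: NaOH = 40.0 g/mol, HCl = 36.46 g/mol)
Moles of NaOH = 154.8 g ÷ 40.0 g/mol = 3.87 mol
Mole ratio: 1 mol HCl / 1 mol NaOH
Moles of HCl = 3.87 × (1/1) = 3.87 mol
Mass of HCl = 3.87 mol × 36.46 g/mol = 141.1 g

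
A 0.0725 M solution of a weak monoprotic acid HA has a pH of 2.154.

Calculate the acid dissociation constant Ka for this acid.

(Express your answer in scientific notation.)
K_a = 7.51e-04

[H⁺] = 10^(−pH) = 10^(−2.154) = 7.015e-03 M. For HA ⇌ H⁺ + A⁻, Ka = x²/(C − x) = (7.015e-03)²/(0.0725 − 7.015e-03) = 7.51e-04.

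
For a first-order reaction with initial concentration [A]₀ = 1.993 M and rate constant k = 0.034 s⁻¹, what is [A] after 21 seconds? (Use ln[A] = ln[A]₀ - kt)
0.9759 M

ln[A] = ln[A]₀ - k·t = ln(1.993) - (0.034)·(21) = 0.6896 - 0.7140 = -0.0244
[A] = e^(-0.0244) = 0.9759 M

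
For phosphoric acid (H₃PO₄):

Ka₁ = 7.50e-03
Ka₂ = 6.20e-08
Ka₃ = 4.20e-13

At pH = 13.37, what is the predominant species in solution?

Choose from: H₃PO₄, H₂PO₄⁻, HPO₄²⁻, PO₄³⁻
PO₄³⁻

pKa1 = 2.12, pKa2 = 7.21, pKa3 = 12.38. Each pKa is the crossover between adjacent species; pH = 13.37 lies in the region where PO₄³⁻ predominates.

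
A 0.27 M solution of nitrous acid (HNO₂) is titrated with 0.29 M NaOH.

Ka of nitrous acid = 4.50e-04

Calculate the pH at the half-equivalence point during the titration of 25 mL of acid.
pH = pKa = 3.35

At the half-equivalence point, [HA] = [A⁻], so by Henderson–Hasselbalch pH = pKa + log(1) = pKa.
pKa = −log(4.50e-04) = 3.35.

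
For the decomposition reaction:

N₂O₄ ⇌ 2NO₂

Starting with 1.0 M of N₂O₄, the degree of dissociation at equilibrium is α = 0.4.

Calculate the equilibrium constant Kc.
K_c = 1.0667

x = α·[A]₀ = 0.4 × 1.0 = 0.4 M dissociated.
At eq: [N₂O₄] = 1.0 − 0.4 = 0.6 M; [NO₂] = 2x = 0.8 M.
Kc = [NO₂]²/[N₂O₄] = (0.8)²/0.6 = 1.067.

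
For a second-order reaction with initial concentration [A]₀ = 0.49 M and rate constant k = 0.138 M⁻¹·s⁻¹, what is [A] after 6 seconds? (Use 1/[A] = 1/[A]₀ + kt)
0.3486 M

1/[A] = 1/[A]₀ + k·t = 1/0.49 + (0.138)·(6) = 2.0408 + 0.8280 = 2.8688
[A] = 1/2.8688 = 0.3486 M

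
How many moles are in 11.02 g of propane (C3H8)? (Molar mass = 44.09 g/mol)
Moles = 11.02 g ÷ 44.09 g/mol = 0.2499 mol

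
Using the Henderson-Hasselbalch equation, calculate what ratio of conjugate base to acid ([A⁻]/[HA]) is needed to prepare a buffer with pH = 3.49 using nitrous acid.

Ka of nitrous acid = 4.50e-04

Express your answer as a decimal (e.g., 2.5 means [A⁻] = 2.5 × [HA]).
[A⁻]/[HA] = 1.391

pKa = −log(4.50e-04) = 3.3468. pH = pKa + log([A⁻]/[HA]). 3.49 = 3.3468 + log(ratio). log(ratio) = 3.49 − 3.3468 = 0.1432. ratio = 10^(0.1432) = 1.391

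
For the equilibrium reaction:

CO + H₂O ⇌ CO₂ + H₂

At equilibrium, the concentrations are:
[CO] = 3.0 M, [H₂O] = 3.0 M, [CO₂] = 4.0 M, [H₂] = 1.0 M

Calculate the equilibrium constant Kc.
K_c = 0.4444

Kc = ([CO₂] × [H₂]) / ([CO] × [H₂O])
   = ((4.0)·(1.0)) / ((3.0)·(3.0))
   = 4 / 9 = 0.4444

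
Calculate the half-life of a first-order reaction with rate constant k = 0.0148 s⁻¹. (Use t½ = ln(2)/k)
46.83 s

t½ = ln(2)/k = 0.6931/0.0148 = 46.83 s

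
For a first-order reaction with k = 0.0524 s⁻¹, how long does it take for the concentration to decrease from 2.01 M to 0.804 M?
17.49 s

From ln[A] = ln[A]₀ - k·t: t = ln([A]₀/[A])/k = ln(2.01/0.804)/0.0524 = ln(2.5000)/0.0524 = 0.9163/0.0524 = 17.49 s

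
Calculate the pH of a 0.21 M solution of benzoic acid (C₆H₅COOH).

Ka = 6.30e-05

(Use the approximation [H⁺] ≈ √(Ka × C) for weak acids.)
pH = 2.44

[H⁺] = √(Ka × C) = √(6.30e-05 × 0.21) = 3.6373e-03. pH = -log(3.6373e-03)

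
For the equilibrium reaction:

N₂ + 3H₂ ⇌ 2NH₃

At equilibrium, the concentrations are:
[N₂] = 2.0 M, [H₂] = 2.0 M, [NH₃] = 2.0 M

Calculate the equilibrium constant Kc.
K_c = 0.2500

Kc = ([NH₃]^2) / ([N₂] × [H₂]^3)
   = ((2.0)^2) / ((2.0)·(2.0)^3)
   = 4 / 16 = 0.2500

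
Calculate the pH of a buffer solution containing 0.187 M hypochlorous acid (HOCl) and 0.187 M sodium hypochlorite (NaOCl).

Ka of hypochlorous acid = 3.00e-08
pH = 7.52

pKa = -log(3.00e-08) = 7.52. pH = pKa + log([A⁻]/[HA]) = 7.52 + log(0.187/0.187)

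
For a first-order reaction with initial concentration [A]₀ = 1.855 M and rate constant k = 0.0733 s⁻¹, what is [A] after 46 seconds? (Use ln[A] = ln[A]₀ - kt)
0.0637 M

ln[A] = ln[A]₀ - k·t = ln(1.855) - (0.0733)·(46) = 0.6179 - 3.3718 = -2.7539
[A] = e^(-2.7539) = 0.0637 M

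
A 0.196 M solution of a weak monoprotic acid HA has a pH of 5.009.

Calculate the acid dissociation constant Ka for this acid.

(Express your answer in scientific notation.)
K_a = 4.90e-10

[H⁺] = 10^(−pH) = 10^(−5.009) = 9.795e-06 M. For HA ⇌ H⁺ + A⁻, Ka = x²/(C − x) = (9.795e-06)²/(0.196 − 9.795e-06) = 4.90e-10.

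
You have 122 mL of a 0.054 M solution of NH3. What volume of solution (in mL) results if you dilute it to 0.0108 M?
Using M₁V₁ = M₂V₂:
0.054 × 122 = 0.0108 × V₂
V₂ = (0.054 × 122) / 0.0108 = 610 mL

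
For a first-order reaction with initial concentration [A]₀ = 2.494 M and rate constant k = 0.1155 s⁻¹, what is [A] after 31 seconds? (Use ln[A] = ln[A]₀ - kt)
0.0695 M

ln[A] = ln[A]₀ - k·t = ln(2.494) - (0.1155)·(31) = 0.9139 - 3.5805 = -2.6666
[A] = e^(-2.6666) = 0.0695 M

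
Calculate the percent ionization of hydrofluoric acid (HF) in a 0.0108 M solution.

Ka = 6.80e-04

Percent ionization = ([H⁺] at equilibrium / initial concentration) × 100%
Percent ionization = 22.1%

Let x = [H⁺]. Ka = x²/(C - x) ⇒ x² + (6.80e-04)x - (6.80e-04)(0.0108) = 0. x = 2.3912e-03. Percent = (2.3912e-03/0.0108) × 100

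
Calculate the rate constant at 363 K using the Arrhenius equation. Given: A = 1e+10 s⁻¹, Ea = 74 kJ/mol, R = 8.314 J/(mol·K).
2.25e-01 s⁻¹

k = A·exp(-Ea/(R·T)) = 1e+10·exp(-74000/(8.314·363)) = 1e+10·exp(-24.5197) = 1e+10·2.2451e-11 = 2.25e-01 s⁻¹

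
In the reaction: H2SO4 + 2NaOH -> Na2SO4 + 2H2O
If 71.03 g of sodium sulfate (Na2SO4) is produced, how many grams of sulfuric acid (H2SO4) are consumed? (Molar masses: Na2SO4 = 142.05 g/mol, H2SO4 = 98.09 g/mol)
Moles of Na2SO4 = 71.03 g ÷ 142.05 g/mol = 0.500035 mol
Mole ratio: 1 mol H2SO4 / 1 mol Na2SO4
Moles of H2SO4 = 0.500035 × (1/1) = 0.500035 mol
Mass of H2SO4 = 0.500035 mol × 98.09 g/mol = 49.05 g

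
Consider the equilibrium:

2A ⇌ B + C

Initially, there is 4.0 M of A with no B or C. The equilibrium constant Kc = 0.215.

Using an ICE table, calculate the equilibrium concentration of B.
[B] = 0.962 M

ICE: [A] = 4.0 − 2x, [B] = [C] = x.
Kc = x²/(4.0 − 2x)² = 0.215 ⇒ √Kc = x/(4.0 − 2x).
x = √0.215·4.0/(1 + 2√0.215) = 0.46368·4.0/1.9274 = 0.96231.
[B] = x = 0.962 M.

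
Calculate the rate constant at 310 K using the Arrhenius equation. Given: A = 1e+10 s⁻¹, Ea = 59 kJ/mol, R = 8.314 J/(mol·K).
1.14e+00 s⁻¹

k = A·exp(-Ea/(R·T)) = 1e+10·exp(-59000/(8.314·310)) = 1e+10·exp(-22.8918) = 1e+10·1.1434e-10 = 1.14e+00 s⁻¹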